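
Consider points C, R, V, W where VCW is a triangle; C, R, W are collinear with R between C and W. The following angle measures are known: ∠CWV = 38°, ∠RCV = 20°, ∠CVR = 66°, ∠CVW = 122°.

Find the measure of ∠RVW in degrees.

∠RVW = 56°

1. ∠RWV = 38°  [R on ray WC]
2. ∠CRV = 94°  [△VCR]
3. ∠VRW = 86°  [linear pair at R on CW]
4. ∠RVW = 56°  [△VRW]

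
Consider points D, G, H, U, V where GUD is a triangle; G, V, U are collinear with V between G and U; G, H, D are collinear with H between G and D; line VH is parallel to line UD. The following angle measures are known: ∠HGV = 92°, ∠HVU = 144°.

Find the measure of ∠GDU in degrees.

1. ∠GVH = 36°  [linear pair at V on GU]
2. ∠GHV = 52°  [△GVH]
3. ∠GDU = 52°  [VH∥UD, corresponding at H]

∠GDU = 52°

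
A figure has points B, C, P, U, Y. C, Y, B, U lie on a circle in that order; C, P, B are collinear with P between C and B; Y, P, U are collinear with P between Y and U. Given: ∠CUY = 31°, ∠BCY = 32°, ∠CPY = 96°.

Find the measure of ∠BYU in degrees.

1. ∠CBY = 31°  [same arc CY]
2. ∠BPY = 84°  [linear pair at P on CB]
3. ∠BYU = 65°  [△YPB]

∠BYU = 65°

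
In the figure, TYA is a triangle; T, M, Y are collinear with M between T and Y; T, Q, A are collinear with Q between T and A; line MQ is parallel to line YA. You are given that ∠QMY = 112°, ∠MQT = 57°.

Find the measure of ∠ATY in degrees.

∠ATY = 55°

1. ∠QMT = 68°  [linear pair at M on TY]
2. ∠MTQ = 55°  [△TMQ]
3. ∠ATY = 55°  [M on TY, Q on TA]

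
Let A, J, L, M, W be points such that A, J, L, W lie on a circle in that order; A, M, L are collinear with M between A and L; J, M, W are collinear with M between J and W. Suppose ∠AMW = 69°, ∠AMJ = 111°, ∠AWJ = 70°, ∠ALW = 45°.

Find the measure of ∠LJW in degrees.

∠LJW = 41°

1. ∠JML = 69°  [vertical angles at M]
2. ∠ALJ = 70°  [same arc AJ]
3. ∠LJW = 41°  [△JML]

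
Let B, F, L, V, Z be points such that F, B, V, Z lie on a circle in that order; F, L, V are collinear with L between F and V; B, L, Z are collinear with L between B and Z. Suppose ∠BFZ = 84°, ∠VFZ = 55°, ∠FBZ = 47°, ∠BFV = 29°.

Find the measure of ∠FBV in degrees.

1. ∠BZF = 49°  [△FBZ]
2. ∠BVF = 49°  [same arc FB]
3. ∠FBV = 102°  [△FBV]

∠FBV = 102°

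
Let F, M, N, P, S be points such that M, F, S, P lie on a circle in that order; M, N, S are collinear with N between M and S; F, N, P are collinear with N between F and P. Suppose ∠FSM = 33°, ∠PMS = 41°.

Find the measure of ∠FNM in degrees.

∠FNM = 74°

1. ∠PFS = 41°  [same arc SP]
2. ∠FNS = 106°  [△FNS]
3. ∠FNM = 74°  [linear pair at N on MS]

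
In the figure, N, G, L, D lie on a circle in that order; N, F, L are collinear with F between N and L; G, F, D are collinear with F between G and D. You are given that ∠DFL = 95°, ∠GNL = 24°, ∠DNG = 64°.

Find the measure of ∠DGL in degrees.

∠DGL = 40°

1. ∠GDL = 24°  [same arc GL]
2. ∠DLG = 116°  [cyclic NGLD, opposite ∠N+∠L]
3. ∠DGL = 40°  [△GLD]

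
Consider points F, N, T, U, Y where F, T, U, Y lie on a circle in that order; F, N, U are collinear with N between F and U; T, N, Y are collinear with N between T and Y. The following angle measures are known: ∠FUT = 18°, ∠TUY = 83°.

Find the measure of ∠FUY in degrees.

1. ∠FYT = 18°  [same arc FT]
2. ∠TFY = 97°  [cyclic FTUY, opposite ∠F+∠U]
3. ∠FTY = 65°  [△FTY]
4. ∠FUY = 65°  [same arc FY]

∠FUY = 65°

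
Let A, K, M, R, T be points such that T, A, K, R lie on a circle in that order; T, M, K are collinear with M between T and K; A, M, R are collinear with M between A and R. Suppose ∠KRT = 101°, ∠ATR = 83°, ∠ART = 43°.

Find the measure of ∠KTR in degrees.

∠KTR = 25°

1. ∠RAT = 54°  [△TAR]
2. ∠RKT = 54°  [same arc TR]
3. ∠KTR = 25°  [△TKR]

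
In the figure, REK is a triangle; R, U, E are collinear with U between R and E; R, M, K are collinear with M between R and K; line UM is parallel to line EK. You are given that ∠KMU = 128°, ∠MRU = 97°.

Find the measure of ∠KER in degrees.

1. ∠RMU = 52°  [linear pair at M on RK]
2. ∠MUR = 31°  [△RUM]
3. ∠KER = 31°  [UM∥EK, corresponding at U]

∠KER = 31°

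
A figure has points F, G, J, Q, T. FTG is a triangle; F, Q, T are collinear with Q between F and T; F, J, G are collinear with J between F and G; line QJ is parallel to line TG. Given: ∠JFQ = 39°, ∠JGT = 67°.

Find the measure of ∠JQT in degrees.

1. ∠GFT = 39°  [Q on FT, J on FG]
2. ∠FGT = 67°  [J on ray GF]
3. ∠FTG = 74°  [△FTG]
4. ∠FQJ = 74°  [QJ∥TG, corresponding at Q]
5. ∠JQT = 106°  [linear pair at Q on FT]

∠JQT = 106°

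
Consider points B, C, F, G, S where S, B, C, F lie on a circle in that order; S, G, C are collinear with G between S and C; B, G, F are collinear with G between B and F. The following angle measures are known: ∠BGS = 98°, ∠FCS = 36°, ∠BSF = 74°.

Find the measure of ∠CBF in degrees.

∠CBF = 28°

1. ∠CGF = 98°  [vertical angles at G]
2. ∠BFC = 46°  [△CGF]
3. ∠BCF = 106°  [cyclic SBCF, opposite ∠S+∠C]
4. ∠CBF = 28°  [△BCF]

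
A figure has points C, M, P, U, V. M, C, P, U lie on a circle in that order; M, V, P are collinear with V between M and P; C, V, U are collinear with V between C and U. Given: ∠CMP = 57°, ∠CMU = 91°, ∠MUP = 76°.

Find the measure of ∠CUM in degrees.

∠CUM = 19°

1. ∠MCP = 104°  [cyclic MCPU, opposite ∠C+∠U]
2. ∠CPM = 19°  [△MCP]
3. ∠CUM = 19°  [same arc MC]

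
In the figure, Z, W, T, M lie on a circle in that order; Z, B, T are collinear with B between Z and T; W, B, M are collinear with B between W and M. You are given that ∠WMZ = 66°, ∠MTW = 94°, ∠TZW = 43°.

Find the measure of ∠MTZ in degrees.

1. ∠MZW = 86°  [cyclic ZWTM, opposite ∠Z+∠T]
2. ∠MWZ = 28°  [△ZWM]
3. ∠MTZ = 28°  [same arc ZM]

∠MTZ = 28°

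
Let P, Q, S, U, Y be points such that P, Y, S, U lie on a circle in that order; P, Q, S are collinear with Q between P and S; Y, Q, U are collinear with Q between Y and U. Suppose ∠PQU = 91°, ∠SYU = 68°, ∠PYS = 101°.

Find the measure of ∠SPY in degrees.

1. ∠SQY = 91°  [vertical angles at Q]
2. ∠PSY = 21°  [△YQS]
3. ∠SPY = 58°  [△PYS]

∠SPY = 58°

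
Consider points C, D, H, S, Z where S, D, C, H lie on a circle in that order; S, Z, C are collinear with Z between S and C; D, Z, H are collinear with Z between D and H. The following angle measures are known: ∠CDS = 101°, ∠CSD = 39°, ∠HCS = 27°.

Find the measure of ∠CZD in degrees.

1. ∠HDS = 27°  [same arc SH]
2. ∠DZS = 114°  [△SZD]
3. ∠CZD = 66°  [linear pair at Z on SC]

∠CZD = 66°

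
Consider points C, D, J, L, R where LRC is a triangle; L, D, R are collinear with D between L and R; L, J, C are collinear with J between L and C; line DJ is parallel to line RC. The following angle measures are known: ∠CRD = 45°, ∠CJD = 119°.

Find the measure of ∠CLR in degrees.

1. ∠CRL = 45°  [D on ray RL]
2. ∠DJL = 61°  [linear pair at J on LC]
3. ∠JDL = 45°  [DJ∥RC, corresponding at D]
4. ∠DLJ = 74°  [△LDJ]
5. ∠CLR = 74°  [D on LR, J on LC]

∠CLR = 74°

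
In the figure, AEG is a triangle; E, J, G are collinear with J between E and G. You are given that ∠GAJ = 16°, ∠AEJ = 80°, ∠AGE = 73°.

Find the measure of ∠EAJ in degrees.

∠EAJ = 11°

1. ∠AGJ = 73°  [J on ray GE]
2. ∠AJG = 91°  [△AJG]
3. ∠AJE = 89°  [linear pair at J on EG]
4. ∠EAJ = 11°  [△AEJ]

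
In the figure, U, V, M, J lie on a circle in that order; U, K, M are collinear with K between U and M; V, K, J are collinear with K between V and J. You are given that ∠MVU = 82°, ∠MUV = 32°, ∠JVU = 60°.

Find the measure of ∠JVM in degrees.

∠JVM = 22°

1. ∠MJU = 98°  [cyclic UVMJ, opposite ∠V+∠J]
2. ∠JMU = 60°  [same arc UJ]
3. ∠JUM = 22°  [△UMJ]
4. ∠JVM = 22°  [same arc MJ]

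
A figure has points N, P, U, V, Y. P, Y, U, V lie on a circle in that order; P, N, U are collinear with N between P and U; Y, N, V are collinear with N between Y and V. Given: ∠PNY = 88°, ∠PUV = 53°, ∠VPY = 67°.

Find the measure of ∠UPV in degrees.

1. ∠UNV = 88°  [vertical angles at N]
2. ∠PYV = 53°  [same arc PV]
3. ∠PVY = 60°  [△PYV]
4. ∠PNV = 92°  [linear pair at N on PU]
5. ∠UPV = 28°  [△PNV]

∠UPV = 28°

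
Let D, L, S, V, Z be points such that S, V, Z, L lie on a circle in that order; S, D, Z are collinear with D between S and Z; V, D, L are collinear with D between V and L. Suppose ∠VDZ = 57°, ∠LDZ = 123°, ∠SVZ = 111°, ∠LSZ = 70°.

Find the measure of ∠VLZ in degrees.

1. ∠SLZ = 69°  [cyclic SVZL, opposite ∠V+∠L]
2. ∠LZS = 41°  [△SZL]
3. ∠VLZ = 16°  [△ZDL]

∠VLZ = 16°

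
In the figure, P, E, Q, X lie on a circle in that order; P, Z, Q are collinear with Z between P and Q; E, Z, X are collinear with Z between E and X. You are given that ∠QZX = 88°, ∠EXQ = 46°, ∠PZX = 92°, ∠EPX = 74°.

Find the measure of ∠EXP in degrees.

1. ∠EZP = 88°  [vertical angles at Z]
2. ∠EPQ = 46°  [same arc EQ]
3. ∠PEX = 46°  [△PZE]
4. ∠EXP = 60°  [△PEX]

∠EXP = 60°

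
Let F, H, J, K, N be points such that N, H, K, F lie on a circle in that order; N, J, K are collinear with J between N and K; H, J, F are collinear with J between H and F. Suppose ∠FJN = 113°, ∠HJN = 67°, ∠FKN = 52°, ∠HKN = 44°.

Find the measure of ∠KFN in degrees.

1. ∠HFN = 44°  [same arc NH]
2. ∠FNK = 23°  [△NJF]
3. ∠KFN = 105°  [△NKF]

∠KFN = 105°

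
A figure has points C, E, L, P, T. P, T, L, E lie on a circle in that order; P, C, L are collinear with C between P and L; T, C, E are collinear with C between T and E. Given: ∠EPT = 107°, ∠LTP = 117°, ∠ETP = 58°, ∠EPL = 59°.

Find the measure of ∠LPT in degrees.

∠LPT = 48°

1. ∠ELT = 73°  [cyclic PTLE, opposite ∠P+∠L]
2. ∠ETL = 59°  [same arc LE]
3. ∠LET = 48°  [△TLE]
4. ∠LPT = 48°  [same arc TL]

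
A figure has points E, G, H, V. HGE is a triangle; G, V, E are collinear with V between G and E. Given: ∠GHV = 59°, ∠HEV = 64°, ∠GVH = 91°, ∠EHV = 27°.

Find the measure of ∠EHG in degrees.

1. ∠HGV = 30°  [△HGV]
2. ∠GEH = 64°  [V on ray EG]
3. ∠EGH = 30°  [V on ray GE]
4. ∠EHG = 86°  [△HGE]

∠EHG = 86°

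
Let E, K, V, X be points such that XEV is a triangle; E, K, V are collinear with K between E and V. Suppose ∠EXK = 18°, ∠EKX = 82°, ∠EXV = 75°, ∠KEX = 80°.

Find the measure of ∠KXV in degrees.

1. ∠VKX = 98°  [linear pair at K on EV]
2. ∠VEX = 80°  [K on ray EV]
3. ∠EVX = 25°  [△XEV]
4. ∠KVX = 25°  [K on ray VE]
5. ∠KXV = 57°  [△XKV]

∠KXV = 57°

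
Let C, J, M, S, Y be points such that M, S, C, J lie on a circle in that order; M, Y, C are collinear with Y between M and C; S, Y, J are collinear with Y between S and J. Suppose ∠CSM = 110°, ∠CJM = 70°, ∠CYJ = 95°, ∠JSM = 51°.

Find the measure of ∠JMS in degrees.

∠JMS = 93°

1. ∠JYM = 85°  [linear pair at Y on MC]
2. ∠JCM = 51°  [same arc MJ]
3. ∠CMJ = 59°  [△MCJ]
4. ∠MJS = 36°  [△MYJ]
5. ∠JMS = 93°  [△MSJ]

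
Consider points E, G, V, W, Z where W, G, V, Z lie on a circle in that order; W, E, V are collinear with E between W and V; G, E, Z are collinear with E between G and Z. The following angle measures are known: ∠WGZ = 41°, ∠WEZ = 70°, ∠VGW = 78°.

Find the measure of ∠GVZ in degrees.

∠GVZ = 114°

1. ∠WVZ = 41°  [same arc WZ]
2. ∠VEZ = 110°  [linear pair at E on WV]
3. ∠VZW = 102°  [cyclic WGVZ, opposite ∠G+∠Z]
4. ∠VWZ = 37°  [△WVZ]
5. ∠GZV = 29°  [△VEZ]
6. ∠VGZ = 37°  [same arc VZ]
7. ∠GVZ = 114°  [△GVZ]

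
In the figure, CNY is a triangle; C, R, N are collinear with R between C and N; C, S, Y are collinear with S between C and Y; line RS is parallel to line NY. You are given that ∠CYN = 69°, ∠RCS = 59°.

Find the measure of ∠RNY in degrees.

1. ∠CSR = 69°  [RS∥NY, corresponding at S]
2. ∠CRS = 52°  [△CRS]
3. ∠NRS = 128°  [linear pair at R on CN]
4. ∠RNY = 52°  [RS∥NY, co-interior at N–R]

∠RNY = 52°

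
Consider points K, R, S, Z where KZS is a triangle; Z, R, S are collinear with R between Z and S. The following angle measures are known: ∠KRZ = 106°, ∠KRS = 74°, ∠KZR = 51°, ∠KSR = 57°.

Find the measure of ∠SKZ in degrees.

∠SKZ = 72°

1. ∠KZS = 51°  [R on ray ZS]
2. ∠KSZ = 57°  [R on ray SZ]
3. ∠SKZ = 72°  [△KZS]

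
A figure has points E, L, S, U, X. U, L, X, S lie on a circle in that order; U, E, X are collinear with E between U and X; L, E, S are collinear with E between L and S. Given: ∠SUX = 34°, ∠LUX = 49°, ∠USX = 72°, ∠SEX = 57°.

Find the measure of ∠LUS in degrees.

∠LUS = 83°

1. ∠SLX = 34°  [same arc XS]
2. ∠LSX = 49°  [same arc LX]
3. ∠LXS = 97°  [△LXS]
4. ∠LUS = 83°  [cyclic ULXS, opposite ∠U+∠X]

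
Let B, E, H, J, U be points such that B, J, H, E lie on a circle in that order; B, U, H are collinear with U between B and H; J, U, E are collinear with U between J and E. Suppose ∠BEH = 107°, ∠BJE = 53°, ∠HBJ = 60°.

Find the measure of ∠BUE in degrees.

∠BUE = 113°

1. ∠BJH = 73°  [cyclic BJHE, opposite ∠J+∠E]
2. ∠BHE = 53°  [same arc BE]
3. ∠BHJ = 47°  [△BJH]
4. ∠EBH = 20°  [△BHE]
5. ∠BEJ = 47°  [same arc BJ]
6. ∠BUE = 113°  [△BUE]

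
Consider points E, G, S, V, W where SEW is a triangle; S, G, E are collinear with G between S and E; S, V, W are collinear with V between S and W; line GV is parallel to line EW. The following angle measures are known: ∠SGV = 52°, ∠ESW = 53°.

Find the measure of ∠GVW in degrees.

∠GVW = 105°

1. ∠SEW = 52°  [GV∥EW, corresponding at G]
2. ∠EWS = 75°  [△SEW]
3. ∠GVS = 75°  [GV∥EW, corresponding at V]
4. ∠GVW = 105°  [linear pair at V on SW]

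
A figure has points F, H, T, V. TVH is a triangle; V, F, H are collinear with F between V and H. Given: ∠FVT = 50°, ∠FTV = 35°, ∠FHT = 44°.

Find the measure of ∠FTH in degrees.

1. ∠TFV = 95°  [△TVF]
2. ∠HFT = 85°  [linear pair at F on VH]
3. ∠FTH = 51°  [△TFH]

∠FTH = 51°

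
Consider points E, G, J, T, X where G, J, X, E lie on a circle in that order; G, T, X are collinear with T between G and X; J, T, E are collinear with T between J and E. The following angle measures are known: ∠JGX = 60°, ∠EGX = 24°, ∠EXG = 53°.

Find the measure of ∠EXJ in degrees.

1. ∠JEX = 60°  [same arc JX]
2. ∠EJX = 24°  [same arc XE]
3. ∠EXJ = 96°  [△JXE]

∠EXJ = 96°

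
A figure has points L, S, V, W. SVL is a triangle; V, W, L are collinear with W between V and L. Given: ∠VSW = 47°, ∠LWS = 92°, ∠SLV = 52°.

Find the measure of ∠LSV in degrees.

∠LSV = 83°

1. ∠SWV = 88°  [linear pair at W on VL]
2. ∠SVW = 45°  [△SVW]
3. ∠LVS = 45°  [W on ray VL]
4. ∠LSV = 83°  [△SVL]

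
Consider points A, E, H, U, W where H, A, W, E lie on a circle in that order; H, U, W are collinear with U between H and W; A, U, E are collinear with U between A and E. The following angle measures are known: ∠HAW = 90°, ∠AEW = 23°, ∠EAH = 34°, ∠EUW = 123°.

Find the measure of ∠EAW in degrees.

1. ∠HEW = 90°  [cyclic HAWE, opposite ∠A+∠E]
2. ∠EWH = 34°  [△WUE]
3. ∠EHW = 56°  [△HWE]
4. ∠EAW = 56°  [same arc WE]

∠EAW = 56°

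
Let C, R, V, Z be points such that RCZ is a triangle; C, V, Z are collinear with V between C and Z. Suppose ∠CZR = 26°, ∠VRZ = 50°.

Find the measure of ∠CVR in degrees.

∠CVR = 76°

1. ∠RZV = 26°  [V on ray ZC]
2. ∠RVZ = 104°  [△RVZ]
3. ∠CVR = 76°  [linear pair at V on CZ]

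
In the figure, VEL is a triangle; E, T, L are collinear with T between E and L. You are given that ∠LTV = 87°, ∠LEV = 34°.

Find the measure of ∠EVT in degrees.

∠EVT = 53°

1. ∠ETV = 93°  [linear pair at T on EL]
2. ∠TEV = 34°  [T on ray EL]
3. ∠EVT = 53°  [△VET]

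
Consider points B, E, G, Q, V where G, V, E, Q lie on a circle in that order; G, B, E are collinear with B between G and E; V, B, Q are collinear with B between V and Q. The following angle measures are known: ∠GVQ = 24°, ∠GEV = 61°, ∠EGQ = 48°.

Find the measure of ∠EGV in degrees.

1. ∠GEQ = 24°  [same arc GQ]
2. ∠EQG = 108°  [△GEQ]
3. ∠EVG = 72°  [cyclic GVEQ, opposite ∠V+∠Q]
4. ∠EGV = 47°  [△GVE]

∠EGV = 47°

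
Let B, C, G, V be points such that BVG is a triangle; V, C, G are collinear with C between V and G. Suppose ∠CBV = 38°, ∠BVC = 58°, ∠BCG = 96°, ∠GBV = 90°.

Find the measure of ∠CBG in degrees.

∠CBG = 52°

1. ∠BVG = 58°  [C on ray VG]
2. ∠BGV = 32°  [△BVG]
3. ∠BGC = 32°  [C on ray GV]
4. ∠CBG = 52°  [△BCG]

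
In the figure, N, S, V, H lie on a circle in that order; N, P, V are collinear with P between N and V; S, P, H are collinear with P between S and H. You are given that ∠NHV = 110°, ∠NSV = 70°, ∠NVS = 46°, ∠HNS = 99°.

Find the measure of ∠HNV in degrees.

1. ∠SNV = 64°  [△NSV]
2. ∠HVS = 81°  [cyclic NSVH, opposite ∠N+∠V]
3. ∠SHV = 64°  [same arc SV]
4. ∠HSV = 35°  [△SVH]
5. ∠HNV = 35°  [same arc VH]

∠HNV = 35°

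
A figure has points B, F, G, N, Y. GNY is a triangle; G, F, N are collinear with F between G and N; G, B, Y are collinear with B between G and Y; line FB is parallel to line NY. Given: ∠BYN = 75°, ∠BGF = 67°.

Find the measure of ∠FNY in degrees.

1. ∠GYN = 75°  [B on ray YG]
2. ∠NGY = 67°  [F on GN, B on GY]
3. ∠GNY = 38°  [△GNY]
4. ∠FNY = 38°  [F on ray NG]

∠FNY = 38°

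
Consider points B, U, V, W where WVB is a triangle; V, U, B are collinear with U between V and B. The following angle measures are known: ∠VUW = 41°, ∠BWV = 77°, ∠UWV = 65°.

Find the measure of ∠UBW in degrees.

∠UBW = 29°

1. ∠UVW = 74°  [△WVU]
2. ∠BVW = 74°  [U on ray VB]
3. ∠VBW = 29°  [△WVB]
4. ∠UBW = 29°  [U on ray BV]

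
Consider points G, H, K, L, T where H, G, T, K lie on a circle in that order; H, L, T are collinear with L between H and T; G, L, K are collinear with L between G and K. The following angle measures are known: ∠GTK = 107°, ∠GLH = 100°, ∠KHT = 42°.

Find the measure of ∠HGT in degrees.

∠HGT = 91°

1. ∠GLT = 80°  [linear pair at L on HT]
2. ∠KGT = 42°  [same arc TK]
3. ∠GTH = 58°  [△GLT]
4. ∠GKT = 31°  [△GTK]
5. ∠GHT = 31°  [same arc GT]
6. ∠HGT = 91°  [△HGT]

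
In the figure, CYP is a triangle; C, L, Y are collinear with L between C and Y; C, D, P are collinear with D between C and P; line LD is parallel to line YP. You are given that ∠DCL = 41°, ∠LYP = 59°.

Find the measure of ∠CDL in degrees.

1. ∠PCY = 41°  [L on CY, D on CP]
2. ∠CYP = 59°  [L on ray YC]
3. ∠CPY = 80°  [△CYP]
4. ∠CDL = 80°  [LD∥YP, corresponding at D]

∠CDL = 80°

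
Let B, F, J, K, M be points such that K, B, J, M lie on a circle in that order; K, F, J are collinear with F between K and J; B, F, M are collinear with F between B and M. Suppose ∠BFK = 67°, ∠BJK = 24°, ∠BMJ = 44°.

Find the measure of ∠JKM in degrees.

1. ∠JFM = 67°  [vertical angles at F]
2. ∠BMK = 24°  [same arc KB]
3. ∠KFM = 113°  [linear pair at F on KJ]
4. ∠JKM = 43°  [△KFM]

∠JKM = 43°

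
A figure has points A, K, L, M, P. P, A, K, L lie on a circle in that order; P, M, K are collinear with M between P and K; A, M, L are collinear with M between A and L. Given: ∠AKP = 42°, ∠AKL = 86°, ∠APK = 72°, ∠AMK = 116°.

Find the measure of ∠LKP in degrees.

1. ∠ALP = 42°  [same arc PA]
2. ∠APL = 94°  [cyclic PAKL, opposite ∠P+∠K]
3. ∠LAP = 44°  [△PAL]
4. ∠LKP = 44°  [same arc PL]

∠LKP = 44°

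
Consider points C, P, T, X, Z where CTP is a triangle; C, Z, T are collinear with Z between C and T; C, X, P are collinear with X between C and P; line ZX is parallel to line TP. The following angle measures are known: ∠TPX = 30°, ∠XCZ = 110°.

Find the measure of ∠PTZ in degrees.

∠PTZ = 40°

1. ∠CPT = 30°  [X on ray PC]
2. ∠PCT = 110°  [Z on CT, X on CP]
3. ∠CTP = 40°  [△CTP]
4. ∠PTZ = 40°  [Z on ray TC]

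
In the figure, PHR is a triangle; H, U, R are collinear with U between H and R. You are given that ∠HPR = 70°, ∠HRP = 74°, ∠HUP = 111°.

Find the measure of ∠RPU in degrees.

1. ∠PRU = 74°  [U on ray RH]
2. ∠PUR = 69°  [linear pair at U on HR]
3. ∠RPU = 37°  [△PUR]

∠RPU = 37°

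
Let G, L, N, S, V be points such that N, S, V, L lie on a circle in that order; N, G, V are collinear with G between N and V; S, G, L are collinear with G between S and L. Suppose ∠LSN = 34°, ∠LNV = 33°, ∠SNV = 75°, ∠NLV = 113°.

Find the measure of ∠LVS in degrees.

1. ∠LSV = 33°  [same arc VL]
2. ∠SLV = 75°  [same arc SV]
3. ∠LVS = 72°  [△SVL]

∠LVS = 72°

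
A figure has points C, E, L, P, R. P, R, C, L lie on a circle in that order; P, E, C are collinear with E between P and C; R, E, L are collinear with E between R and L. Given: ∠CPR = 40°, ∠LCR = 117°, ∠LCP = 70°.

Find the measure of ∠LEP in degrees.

∠LEP = 110°

1. ∠CLR = 40°  [same arc RC]
2. ∠CEL = 70°  [△CEL]
3. ∠LEP = 110°  [linear pair at E on PC]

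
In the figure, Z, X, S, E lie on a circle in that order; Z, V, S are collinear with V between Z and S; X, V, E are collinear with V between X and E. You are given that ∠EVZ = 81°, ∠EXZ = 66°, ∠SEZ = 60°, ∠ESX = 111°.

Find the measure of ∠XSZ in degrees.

∠XSZ = 45°

1. ∠SVX = 81°  [vertical angles at V]
2. ∠ESZ = 66°  [same arc ZE]
3. ∠EZS = 54°  [△ZSE]
4. ∠EXS = 54°  [same arc SE]
5. ∠XSZ = 45°  [△XVS]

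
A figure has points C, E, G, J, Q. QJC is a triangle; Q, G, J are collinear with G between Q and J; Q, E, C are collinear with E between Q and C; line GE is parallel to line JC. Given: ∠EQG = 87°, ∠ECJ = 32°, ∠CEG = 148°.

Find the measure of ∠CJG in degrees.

1. ∠CQJ = 87°  [G on QJ, E on QC]
2. ∠JCQ = 32°  [E on ray CQ]
3. ∠CJQ = 61°  [△QJC]
4. ∠CJG = 61°  [G on ray JQ]

∠CJG = 61°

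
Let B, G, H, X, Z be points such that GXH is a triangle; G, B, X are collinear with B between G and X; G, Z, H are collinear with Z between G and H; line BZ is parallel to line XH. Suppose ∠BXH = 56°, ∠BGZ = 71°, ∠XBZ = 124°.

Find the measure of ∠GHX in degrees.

1. ∠GXH = 56°  [B on ray XG]
2. ∠HGX = 71°  [B on GX, Z on GH]
3. ∠GHX = 53°  [△GXH]

∠GHX = 53°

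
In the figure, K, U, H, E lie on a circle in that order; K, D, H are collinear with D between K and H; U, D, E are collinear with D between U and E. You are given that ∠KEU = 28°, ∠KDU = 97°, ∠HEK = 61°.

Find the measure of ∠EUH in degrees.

1. ∠KHU = 28°  [same arc KU]
2. ∠HDU = 83°  [linear pair at D on KH]
3. ∠EUH = 69°  [△UDH]

∠EUH = 69°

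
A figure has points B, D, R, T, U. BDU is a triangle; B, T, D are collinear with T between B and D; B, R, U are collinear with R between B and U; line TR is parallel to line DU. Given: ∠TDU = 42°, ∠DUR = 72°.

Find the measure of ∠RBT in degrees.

1. ∠BDU = 42°  [T on ray DB]
2. ∠BUD = 72°  [R on ray UB]
3. ∠DBU = 66°  [△BDU]
4. ∠RBT = 66°  [T on BD, R on BU]

∠RBT = 66°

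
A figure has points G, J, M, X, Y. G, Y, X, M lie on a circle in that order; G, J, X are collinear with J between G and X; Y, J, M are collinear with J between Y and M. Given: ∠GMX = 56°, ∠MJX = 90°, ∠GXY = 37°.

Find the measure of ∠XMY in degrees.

1. ∠GYX = 124°  [cyclic GYXM, opposite ∠Y+∠M]
2. ∠XGY = 19°  [△GYX]
3. ∠XMY = 19°  [same arc YX]

∠XMY = 19°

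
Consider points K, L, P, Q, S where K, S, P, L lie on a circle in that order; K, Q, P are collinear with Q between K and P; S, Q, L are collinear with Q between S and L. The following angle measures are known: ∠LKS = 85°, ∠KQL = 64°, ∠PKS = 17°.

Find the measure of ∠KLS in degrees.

∠KLS = 48°

1. ∠LPS = 95°  [cyclic KSPL, opposite ∠K+∠P]
2. ∠PQS = 64°  [vertical angles at Q]
3. ∠PLS = 17°  [same arc SP]
4. ∠LSP = 68°  [△SPL]
5. ∠KPS = 48°  [△SQP]
6. ∠KLS = 48°  [same arc KS]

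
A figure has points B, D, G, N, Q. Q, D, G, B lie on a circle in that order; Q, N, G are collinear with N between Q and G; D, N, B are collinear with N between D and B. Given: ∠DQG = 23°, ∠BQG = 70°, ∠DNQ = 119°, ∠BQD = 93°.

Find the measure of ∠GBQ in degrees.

∠GBQ = 72°

1. ∠DBG = 23°  [same arc DG]
2. ∠BNG = 119°  [vertical angles at N]
3. ∠BGQ = 38°  [△GNB]
4. ∠GBQ = 72°  [△QGB]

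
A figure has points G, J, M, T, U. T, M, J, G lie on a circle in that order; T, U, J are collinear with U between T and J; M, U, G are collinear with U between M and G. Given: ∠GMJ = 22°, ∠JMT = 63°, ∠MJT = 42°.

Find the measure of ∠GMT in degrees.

∠GMT = 41°

1. ∠JUM = 116°  [△MUJ]
2. ∠JTM = 75°  [△TMJ]
3. ∠MUT = 64°  [linear pair at U on TJ]
4. ∠GMT = 41°  [△TUM]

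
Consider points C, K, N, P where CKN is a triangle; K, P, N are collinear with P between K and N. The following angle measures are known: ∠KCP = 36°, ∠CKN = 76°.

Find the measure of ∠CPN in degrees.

∠CPN = 112°

1. ∠CKP = 76°  [P on ray KN]
2. ∠CPK = 68°  [△CKP]
3. ∠CPN = 112°  [linear pair at P on KN]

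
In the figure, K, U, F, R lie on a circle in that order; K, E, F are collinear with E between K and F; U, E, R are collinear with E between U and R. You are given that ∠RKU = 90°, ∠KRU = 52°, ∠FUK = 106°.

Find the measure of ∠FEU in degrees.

∠FEU = 60°

1. ∠KUR = 38°  [△KUR]
2. ∠KFU = 52°  [same arc KU]
3. ∠FKU = 22°  [△KUF]
4. ∠KEU = 120°  [△KEU]
5. ∠FEU = 60°  [linear pair at E on KF]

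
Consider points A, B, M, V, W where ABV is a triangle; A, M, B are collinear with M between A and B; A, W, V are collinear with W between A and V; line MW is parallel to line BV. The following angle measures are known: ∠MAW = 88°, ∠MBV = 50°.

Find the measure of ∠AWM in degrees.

1. ∠BAV = 88°  [M on AB, W on AV]
2. ∠ABV = 50°  [M on ray BA]
3. ∠AVB = 42°  [△ABV]
4. ∠AWM = 42°  [MW∥BV, corresponding at W]

∠AWM = 42°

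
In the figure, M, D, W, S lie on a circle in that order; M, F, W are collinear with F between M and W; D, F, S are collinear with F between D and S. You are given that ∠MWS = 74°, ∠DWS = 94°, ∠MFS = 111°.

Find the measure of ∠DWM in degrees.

1. ∠MDS = 74°  [same arc MS]
2. ∠DMS = 86°  [cyclic MDWS, opposite ∠M+∠W]
3. ∠DSM = 20°  [△MDS]
4. ∠DWM = 20°  [same arc MD]

∠DWM = 20°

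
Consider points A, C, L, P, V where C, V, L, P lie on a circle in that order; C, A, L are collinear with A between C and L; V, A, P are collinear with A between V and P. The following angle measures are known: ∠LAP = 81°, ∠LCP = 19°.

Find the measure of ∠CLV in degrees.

1. ∠CAV = 81°  [vertical angles at A]
2. ∠LVP = 19°  [same arc LP]
3. ∠LAV = 99°  [linear pair at A on CL]
4. ∠CLV = 62°  [△VAL]

∠CLV = 62°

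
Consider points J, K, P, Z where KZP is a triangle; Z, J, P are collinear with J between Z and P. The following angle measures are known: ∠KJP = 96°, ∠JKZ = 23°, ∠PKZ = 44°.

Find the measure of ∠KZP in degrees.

1. ∠KJZ = 84°  [linear pair at J on ZP]
2. ∠JZK = 73°  [△KZJ]
3. ∠KZP = 73°  [J on ray ZP]

∠KZP = 73°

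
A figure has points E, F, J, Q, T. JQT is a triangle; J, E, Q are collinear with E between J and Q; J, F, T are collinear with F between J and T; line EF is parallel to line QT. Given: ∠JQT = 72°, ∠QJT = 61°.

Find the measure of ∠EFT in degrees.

1. ∠JTQ = 47°  [△JQT]
2. ∠EFJ = 47°  [EF∥QT, corresponding at F]
3. ∠EFT = 133°  [linear pair at F on JT]

∠EFT = 133°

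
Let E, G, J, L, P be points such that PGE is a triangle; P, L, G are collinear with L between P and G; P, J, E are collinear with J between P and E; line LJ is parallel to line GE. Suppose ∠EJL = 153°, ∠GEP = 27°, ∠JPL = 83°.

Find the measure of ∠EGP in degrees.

∠EGP = 70°

1. ∠LJP = 27°  [linear pair at J on PE]
2. ∠JLP = 70°  [△PLJ]
3. ∠EGP = 70°  [LJ∥GE, corresponding at L]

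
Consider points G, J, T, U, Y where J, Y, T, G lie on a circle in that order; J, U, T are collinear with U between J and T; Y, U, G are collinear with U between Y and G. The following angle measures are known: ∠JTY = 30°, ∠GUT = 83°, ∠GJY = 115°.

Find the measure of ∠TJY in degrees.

∠TJY = 62°

1. ∠JGY = 30°  [same arc JY]
2. ∠JUY = 83°  [vertical angles at U]
3. ∠GYJ = 35°  [△JYG]
4. ∠TJY = 62°  [△JUY]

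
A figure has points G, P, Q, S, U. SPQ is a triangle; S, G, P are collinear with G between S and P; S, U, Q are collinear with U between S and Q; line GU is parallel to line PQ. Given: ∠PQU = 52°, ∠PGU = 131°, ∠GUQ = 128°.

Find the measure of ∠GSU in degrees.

1. ∠SGU = 49°  [linear pair at G on SP]
2. ∠GUS = 52°  [linear pair at U on SQ]
3. ∠GSU = 79°  [△SGU]

∠GSU = 79°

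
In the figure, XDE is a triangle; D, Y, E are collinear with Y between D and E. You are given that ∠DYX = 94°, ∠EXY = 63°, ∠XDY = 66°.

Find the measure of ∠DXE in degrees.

1. ∠EYX = 86°  [linear pair at Y on DE]
2. ∠XEY = 31°  [△XYE]
3. ∠EDX = 66°  [Y on ray DE]
4. ∠DEX = 31°  [Y on ray ED]
5. ∠DXE = 83°  [△XDE]

∠DXE = 83°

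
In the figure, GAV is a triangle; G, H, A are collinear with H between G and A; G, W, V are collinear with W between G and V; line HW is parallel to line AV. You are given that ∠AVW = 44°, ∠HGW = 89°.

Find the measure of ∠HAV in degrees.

∠HAV = 47°

1. ∠AVG = 44°  [W on ray VG]
2. ∠AGV = 89°  [H on GA, W on GV]
3. ∠GAV = 47°  [△GAV]
4. ∠HAV = 47°  [H on ray AG]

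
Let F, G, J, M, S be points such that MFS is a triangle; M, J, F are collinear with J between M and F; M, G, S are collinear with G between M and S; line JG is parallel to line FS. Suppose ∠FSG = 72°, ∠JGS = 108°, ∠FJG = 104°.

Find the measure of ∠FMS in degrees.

1. ∠JGM = 72°  [linear pair at G on MS]
2. ∠GJM = 76°  [linear pair at J on MF]
3. ∠GMJ = 32°  [△MJG]
4. ∠FMS = 32°  [J on MF, G on MS]

∠FMS = 32°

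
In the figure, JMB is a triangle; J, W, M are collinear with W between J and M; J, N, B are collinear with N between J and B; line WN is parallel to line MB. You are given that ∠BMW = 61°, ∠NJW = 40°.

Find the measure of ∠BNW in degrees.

1. ∠BMJ = 61°  [W on ray MJ]
2. ∠BJM = 40°  [W on JM, N on JB]
3. ∠JBM = 79°  [△JMB]
4. ∠JNW = 79°  [WN∥MB, corresponding at N]
5. ∠BNW = 101°  [linear pair at N on JB]

∠BNW = 101°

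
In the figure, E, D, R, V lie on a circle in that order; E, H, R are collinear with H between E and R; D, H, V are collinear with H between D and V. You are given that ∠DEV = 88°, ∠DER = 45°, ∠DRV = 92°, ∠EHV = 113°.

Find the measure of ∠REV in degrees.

1. ∠DVR = 45°  [same arc DR]
2. ∠RDV = 43°  [△DRV]
3. ∠REV = 43°  [same arc RV]

∠REV = 43°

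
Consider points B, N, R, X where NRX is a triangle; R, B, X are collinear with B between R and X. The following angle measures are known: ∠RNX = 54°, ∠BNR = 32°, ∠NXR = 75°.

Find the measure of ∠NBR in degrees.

∠NBR = 97°

1. ∠NRX = 51°  [△NRX]
2. ∠BRN = 51°  [B on ray RX]
3. ∠NBR = 97°  [△NRB]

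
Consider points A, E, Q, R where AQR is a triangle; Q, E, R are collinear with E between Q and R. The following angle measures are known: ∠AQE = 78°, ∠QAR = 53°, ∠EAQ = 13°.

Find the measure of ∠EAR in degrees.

∠EAR = 40°

1. ∠AEQ = 89°  [△AQE]
2. ∠AQR = 78°  [E on ray QR]
3. ∠ARQ = 49°  [△AQR]
4. ∠AER = 91°  [linear pair at E on QR]
5. ∠ARE = 49°  [E on ray RQ]
6. ∠EAR = 40°  [△AER]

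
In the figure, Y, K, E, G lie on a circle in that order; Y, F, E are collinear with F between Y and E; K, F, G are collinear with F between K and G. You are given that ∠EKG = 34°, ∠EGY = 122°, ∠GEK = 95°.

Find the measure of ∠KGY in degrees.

∠KGY = 71°

1. ∠EYG = 34°  [same arc EG]
2. ∠GEY = 24°  [△YEG]
3. ∠GYK = 85°  [cyclic YKEG, opposite ∠Y+∠E]
4. ∠GKY = 24°  [same arc YG]
5. ∠KGY = 71°  [△YKG]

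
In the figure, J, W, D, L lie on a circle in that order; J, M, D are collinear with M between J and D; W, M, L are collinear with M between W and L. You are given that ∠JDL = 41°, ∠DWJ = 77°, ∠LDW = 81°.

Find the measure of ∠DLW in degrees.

1. ∠DLJ = 103°  [cyclic JWDL, opposite ∠W+∠L]
2. ∠DJL = 36°  [△JDL]
3. ∠DWL = 36°  [same arc DL]
4. ∠DLW = 63°  [△WDL]

∠DLW = 63°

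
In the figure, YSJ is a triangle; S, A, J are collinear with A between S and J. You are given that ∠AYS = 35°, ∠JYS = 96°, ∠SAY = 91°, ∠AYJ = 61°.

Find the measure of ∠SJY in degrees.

1. ∠JAY = 89°  [linear pair at A on SJ]
2. ∠AJY = 30°  [△YAJ]
3. ∠SJY = 30°  [A on ray JS]

∠SJY = 30°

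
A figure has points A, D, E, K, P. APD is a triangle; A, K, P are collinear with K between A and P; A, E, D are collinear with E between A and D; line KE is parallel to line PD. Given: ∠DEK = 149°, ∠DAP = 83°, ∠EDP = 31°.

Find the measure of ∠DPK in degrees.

∠DPK = 66°

1. ∠ADP = 31°  [E on ray DA]
2. ∠APD = 66°  [△APD]
3. ∠DPK = 66°  [K on ray PA]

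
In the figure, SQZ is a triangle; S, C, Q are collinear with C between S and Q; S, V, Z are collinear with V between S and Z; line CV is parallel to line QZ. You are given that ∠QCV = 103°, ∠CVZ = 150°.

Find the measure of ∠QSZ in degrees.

∠QSZ = 73°

1. ∠SCV = 77°  [linear pair at C on SQ]
2. ∠CVS = 30°  [linear pair at V on SZ]
3. ∠CSV = 73°  [△SCV]
4. ∠QSZ = 73°  [C on SQ, V on SZ]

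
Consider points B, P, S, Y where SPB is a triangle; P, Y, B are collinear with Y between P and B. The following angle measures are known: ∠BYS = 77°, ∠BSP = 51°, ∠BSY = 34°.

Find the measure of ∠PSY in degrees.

1. ∠SBY = 69°  [△SYB]
2. ∠PYS = 103°  [linear pair at Y on PB]
3. ∠PBS = 69°  [Y on ray BP]
4. ∠BPS = 60°  [△SPB]
5. ∠SPY = 60°  [Y on ray PB]
6. ∠PSY = 17°  [△SPY]

∠PSY = 17°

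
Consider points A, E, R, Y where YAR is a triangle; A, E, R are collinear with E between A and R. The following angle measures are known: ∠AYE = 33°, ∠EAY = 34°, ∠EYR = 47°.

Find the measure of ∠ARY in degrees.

∠ARY = 66°

1. ∠AEY = 113°  [△YAE]
2. ∠REY = 67°  [linear pair at E on AR]
3. ∠ERY = 66°  [△YER]
4. ∠ARY = 66°  [E on ray RA]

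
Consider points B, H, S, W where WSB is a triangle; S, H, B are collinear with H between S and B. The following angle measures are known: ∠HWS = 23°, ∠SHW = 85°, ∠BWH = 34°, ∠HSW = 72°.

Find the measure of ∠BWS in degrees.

∠BWS = 57°

1. ∠BHW = 95°  [linear pair at H on SB]
2. ∠HBW = 51°  [△WHB]
3. ∠BSW = 72°  [H on ray SB]
4. ∠SBW = 51°  [H on ray BS]
5. ∠BWS = 57°  [△WSB]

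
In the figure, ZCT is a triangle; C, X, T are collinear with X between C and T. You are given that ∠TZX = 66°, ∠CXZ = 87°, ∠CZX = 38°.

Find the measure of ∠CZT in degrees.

1. ∠XCZ = 55°  [△ZCX]
2. ∠TXZ = 93°  [linear pair at X on CT]
3. ∠TCZ = 55°  [X on ray CT]
4. ∠XTZ = 21°  [△ZXT]
5. ∠CTZ = 21°  [X on ray TC]
6. ∠CZT = 104°  [△ZCT]

∠CZT = 104°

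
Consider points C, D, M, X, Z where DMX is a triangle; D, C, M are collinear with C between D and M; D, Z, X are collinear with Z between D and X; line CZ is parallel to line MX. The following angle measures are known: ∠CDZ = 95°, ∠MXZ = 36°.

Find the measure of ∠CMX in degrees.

∠CMX = 49°

1. ∠MDX = 95°  [C on DM, Z on DX]
2. ∠DXM = 36°  [Z on ray XD]
3. ∠DMX = 49°  [△DMX]
4. ∠CMX = 49°  [C on ray MD]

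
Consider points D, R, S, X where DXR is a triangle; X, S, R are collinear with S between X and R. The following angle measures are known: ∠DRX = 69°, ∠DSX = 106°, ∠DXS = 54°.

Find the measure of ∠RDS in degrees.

1. ∠DRS = 69°  [S on ray RX]
2. ∠DSR = 74°  [linear pair at S on XR]
3. ∠RDS = 37°  [△DSR]

∠RDS = 37°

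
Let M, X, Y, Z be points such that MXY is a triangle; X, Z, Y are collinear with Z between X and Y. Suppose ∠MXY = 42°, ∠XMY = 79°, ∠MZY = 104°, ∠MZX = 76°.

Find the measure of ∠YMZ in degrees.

1. ∠MYX = 59°  [△MXY]
2. ∠MYZ = 59°  [Z on ray YX]
3. ∠YMZ = 17°  [△MZY]

∠YMZ = 17°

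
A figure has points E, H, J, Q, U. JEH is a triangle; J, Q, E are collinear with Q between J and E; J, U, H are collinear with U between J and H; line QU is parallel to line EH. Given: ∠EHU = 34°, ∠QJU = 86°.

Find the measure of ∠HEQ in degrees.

1. ∠EHJ = 34°  [U on ray HJ]
2. ∠EJH = 86°  [Q on JE, U on JH]
3. ∠HEJ = 60°  [△JEH]
4. ∠HEQ = 60°  [Q on ray EJ]

∠HEQ = 60°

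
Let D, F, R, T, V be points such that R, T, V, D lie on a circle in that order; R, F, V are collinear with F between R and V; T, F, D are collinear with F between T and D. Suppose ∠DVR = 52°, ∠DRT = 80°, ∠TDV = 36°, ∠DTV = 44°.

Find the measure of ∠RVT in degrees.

∠RVT = 48°

1. ∠DTR = 52°  [same arc RD]
2. ∠RDT = 48°  [△RTD]
3. ∠RVT = 48°  [same arc RT]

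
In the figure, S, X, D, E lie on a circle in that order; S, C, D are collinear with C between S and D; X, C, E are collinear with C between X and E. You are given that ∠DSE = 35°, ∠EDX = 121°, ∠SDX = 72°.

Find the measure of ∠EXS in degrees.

1. ∠ESX = 59°  [cyclic SXDE, opposite ∠S+∠D]
2. ∠SEX = 72°  [same arc SX]
3. ∠EXS = 49°  [△SXE]

∠EXS = 49°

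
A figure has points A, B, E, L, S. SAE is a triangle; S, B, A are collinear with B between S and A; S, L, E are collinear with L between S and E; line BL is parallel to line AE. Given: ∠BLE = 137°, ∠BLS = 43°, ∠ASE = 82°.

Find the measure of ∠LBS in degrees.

1. ∠AES = 43°  [BL∥AE, corresponding at L]
2. ∠EAS = 55°  [△SAE]
3. ∠LBS = 55°  [BL∥AE, corresponding at B]

∠LBS = 55°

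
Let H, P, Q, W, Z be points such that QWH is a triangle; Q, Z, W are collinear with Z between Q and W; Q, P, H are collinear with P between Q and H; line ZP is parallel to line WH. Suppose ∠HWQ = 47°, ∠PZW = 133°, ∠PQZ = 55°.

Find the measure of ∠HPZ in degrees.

1. ∠PZQ = 47°  [ZP∥WH, corresponding at Z]
2. ∠QPZ = 78°  [△QZP]
3. ∠HPZ = 102°  [linear pair at P on QH]

∠HPZ = 102°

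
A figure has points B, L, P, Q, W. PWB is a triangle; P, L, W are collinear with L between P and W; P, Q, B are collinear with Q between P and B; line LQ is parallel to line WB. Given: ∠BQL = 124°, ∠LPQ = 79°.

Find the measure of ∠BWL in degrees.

1. ∠LQP = 56°  [linear pair at Q on PB]
2. ∠PLQ = 45°  [△PLQ]
3. ∠QLW = 135°  [linear pair at L on PW]
4. ∠BWL = 45°  [LQ∥WB, co-interior at W–L]

∠BWL = 45°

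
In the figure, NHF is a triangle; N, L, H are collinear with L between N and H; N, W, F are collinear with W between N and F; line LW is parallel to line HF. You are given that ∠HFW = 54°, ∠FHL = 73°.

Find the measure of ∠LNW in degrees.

1. ∠HFN = 54°  [W on ray FN]
2. ∠FHN = 73°  [L on ray HN]
3. ∠FNH = 53°  [△NHF]
4. ∠LNW = 53°  [L on NH, W on NF]

∠LNW = 53°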